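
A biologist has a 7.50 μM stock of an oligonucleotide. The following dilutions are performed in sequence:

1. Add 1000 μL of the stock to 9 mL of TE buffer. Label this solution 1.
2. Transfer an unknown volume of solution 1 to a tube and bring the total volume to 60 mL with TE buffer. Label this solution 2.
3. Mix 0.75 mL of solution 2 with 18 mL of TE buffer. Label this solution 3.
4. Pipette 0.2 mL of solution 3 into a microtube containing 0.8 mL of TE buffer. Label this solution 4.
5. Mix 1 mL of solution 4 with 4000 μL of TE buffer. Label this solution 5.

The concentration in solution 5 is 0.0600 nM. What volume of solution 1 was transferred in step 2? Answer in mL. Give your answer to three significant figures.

Step 1: 1000 μL + 9 mL = 10000 μL total → factor 10000/1000 = 10
Step 2: v brought to 60 mL → factor = 60 mL/v
Step 3: 0.75 mL + 18 mL = 18.75 mL total → factor 18.75/0.75 = 25
Step 4: 0.2 mL + 0.8 mL = 1 mL total → factor 1/0.2 = 5
Step 5: 1 mL + 4000 μL = 5 mL total → factor 5/1 = 5
Product of known-step factors = 6250
Overall factor = 7.50 μM / (0.0600 nM) = 1.25 × 10^5
Step-2 factor = 1.25 × 10^5 / 6250 = 20
v = 60 mL / 20 = 3.00 mL

3.00 mL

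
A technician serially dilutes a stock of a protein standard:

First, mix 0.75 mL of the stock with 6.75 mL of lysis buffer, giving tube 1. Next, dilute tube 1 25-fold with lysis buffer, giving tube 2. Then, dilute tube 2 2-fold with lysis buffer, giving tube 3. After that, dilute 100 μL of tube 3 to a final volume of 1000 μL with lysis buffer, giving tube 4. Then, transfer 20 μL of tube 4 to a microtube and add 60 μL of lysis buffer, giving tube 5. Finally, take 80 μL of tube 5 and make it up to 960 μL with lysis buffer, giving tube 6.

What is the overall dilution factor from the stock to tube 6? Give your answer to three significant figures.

2.40 × 10^5

Step 1: 0.75 mL + 6.75 mL = 7.5 mL total → factor 7.5/0.75 = 10
Step 2: 25-fold → factor 25
Step 3: 2-fold → factor 2
Step 4: 100 μL brought to 1000 μL → factor 1000/100 = 10
Step 5: 20 μL + 60 μL = 80 μL total → factor 80/20 = 4
Step 6: 80 μL brought to 960 μL → factor 960/80 = 12
Overall dilution factor = 10 × 25 × 2 × 10 × 4 × 12 = 2.4 × 10^5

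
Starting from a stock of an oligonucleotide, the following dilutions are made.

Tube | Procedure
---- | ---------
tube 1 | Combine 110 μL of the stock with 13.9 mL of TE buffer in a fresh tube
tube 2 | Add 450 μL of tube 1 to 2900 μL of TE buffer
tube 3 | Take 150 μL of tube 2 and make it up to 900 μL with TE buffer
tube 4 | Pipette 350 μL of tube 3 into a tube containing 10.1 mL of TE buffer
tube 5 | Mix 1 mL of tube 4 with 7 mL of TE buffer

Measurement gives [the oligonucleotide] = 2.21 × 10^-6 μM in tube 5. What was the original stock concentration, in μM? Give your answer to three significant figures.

Step 1: 110 μL + 13.9 mL = 14010 μL total → factor 14010/110 = 127.36
Step 2: 450 μL + 2900 μL = 3350 μL total → factor 3350/450 = 7.4444
Step 3: 150 μL brought to 900 μL → factor 900/150 = 6
Step 4: 350 μL + 10.1 mL = 10450 μL total → factor 10450/350 = 29.857
Step 5: 1 mL + 7 mL = 8 mL total → factor 8/1 = 8
Overall dilution factor = 127.36 × 7.4444 × 6 × 29.857 × 8 = 1.3588 × 10^6
Stock = 2.21 × 10^-6 μM × 1.3588 × 10^6 = 3.00 μM

3.00 μM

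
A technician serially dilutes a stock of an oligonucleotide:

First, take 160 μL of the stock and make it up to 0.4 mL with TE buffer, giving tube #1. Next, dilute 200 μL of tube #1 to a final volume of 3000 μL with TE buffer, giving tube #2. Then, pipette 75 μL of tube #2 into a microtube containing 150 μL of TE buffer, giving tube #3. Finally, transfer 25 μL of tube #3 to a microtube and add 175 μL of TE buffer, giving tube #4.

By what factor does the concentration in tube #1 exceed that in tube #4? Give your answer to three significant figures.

360

Step 1: 160 μL brought to 0.4 mL → factor 400/160 = 2.5
Step 2: 200 μL brought to 3000 μL → factor 3000/200 = 15
Step 3: 75 μL + 150 μL = 225 μL total → factor 225/75 = 3
Step 4: 25 μL + 175 μL = 200 μL total → factor 200/25 = 8
Dilution factor to tube #1 = 2.5; to tube #4 = 900
[tube #1]/[tube #4] = (factor to tube #4)/(factor to tube #1) = 900/2.5 = 360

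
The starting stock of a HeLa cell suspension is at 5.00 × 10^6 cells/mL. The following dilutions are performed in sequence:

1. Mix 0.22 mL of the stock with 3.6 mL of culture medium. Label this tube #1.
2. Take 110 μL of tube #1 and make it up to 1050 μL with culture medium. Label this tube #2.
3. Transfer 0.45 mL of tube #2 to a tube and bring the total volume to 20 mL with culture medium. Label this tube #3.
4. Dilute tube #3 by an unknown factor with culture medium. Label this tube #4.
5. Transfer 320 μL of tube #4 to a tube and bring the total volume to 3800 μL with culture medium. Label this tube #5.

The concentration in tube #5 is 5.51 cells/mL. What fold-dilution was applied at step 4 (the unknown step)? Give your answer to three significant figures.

Step 1: 0.22 mL + 3.6 mL = 3.82 mL total → factor 3.82/0.22 = 17.364
Step 2: 110 μL brought to 1050 μL → factor 1050/110 = 9.5455
Step 3: 0.45 mL brought to 20 mL → factor 20/0.45 = 44.444
Step 4: unknown factor x
Step 5: 320 μL brought to 3800 μL → factor 3800/320 = 11.875
Product of known-step factors = 87476
Overall factor = 5.00 × 10^6 cells/mL / (5.51 cells/mL) = 9.0744 × 10^5
x = 9.0744 × 10^5 / 87476 = 10.4

10.4-fold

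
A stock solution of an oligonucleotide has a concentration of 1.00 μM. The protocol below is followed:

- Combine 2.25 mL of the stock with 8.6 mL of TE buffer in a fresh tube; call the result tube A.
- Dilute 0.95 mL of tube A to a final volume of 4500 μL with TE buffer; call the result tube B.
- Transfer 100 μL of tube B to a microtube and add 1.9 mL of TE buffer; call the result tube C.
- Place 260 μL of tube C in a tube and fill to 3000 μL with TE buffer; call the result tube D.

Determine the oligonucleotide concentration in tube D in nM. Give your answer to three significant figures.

0.190 nM

Step 1: 2.25 mL + 8.6 mL = 10.85 mL total → factor 10.85/2.25 = 4.8222
Step 2: 0.95 mL brought to 4500 μL → factor 4.5/0.95 = 4.7368
Step 3: 100 μL + 1.9 mL = 2000 μL total → factor 2000/100 = 20
Step 4: 260 μL brought to 3000 μL → factor 3000/260 = 11.538
Overall dilution factor = 4.8222 × 4.7368 × 20 × 11.538 = 5271.3
Final = 1.00 μM / 5271.3 = 0.0001897 μM = 0.190 nM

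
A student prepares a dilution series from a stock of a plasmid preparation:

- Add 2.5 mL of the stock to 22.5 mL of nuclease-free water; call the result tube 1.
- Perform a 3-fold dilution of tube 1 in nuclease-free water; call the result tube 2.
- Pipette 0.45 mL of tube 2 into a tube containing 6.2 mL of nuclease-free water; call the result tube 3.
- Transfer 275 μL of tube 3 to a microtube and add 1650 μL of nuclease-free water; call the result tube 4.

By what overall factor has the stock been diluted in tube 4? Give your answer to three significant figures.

3.10 × 10^3

Step 1: 2.5 mL + 22.5 mL = 25 mL total → factor 25/2.5 = 10
Step 2: 3-fold → factor 3
Step 3: 0.45 mL + 6.2 mL = 6.65 mL total → factor 6.65/0.45 = 14.778
Step 4: 275 μL + 1650 μL = 1925 μL total → factor 1925/275 = 7
Overall dilution factor = 10 × 3 × 14.778 × 7 = 3103.3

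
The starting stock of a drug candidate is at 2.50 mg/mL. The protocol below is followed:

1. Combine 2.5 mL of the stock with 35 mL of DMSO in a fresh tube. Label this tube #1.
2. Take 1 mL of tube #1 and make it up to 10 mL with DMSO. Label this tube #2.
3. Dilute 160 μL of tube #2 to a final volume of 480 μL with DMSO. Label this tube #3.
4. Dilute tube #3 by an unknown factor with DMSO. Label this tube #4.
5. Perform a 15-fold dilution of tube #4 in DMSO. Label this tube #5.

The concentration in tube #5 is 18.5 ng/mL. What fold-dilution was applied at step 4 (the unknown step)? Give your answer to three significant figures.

20.0-fold

Step 1: 2.5 mL + 35 mL = 37.5 mL total → factor 37.5/2.5 = 15
Step 2: 1 mL brought to 10 mL → factor 10/1 = 10
Step 3: 160 μL brought to 480 μL → factor 480/160 = 3
Step 4: unknown factor x
Step 5: 15-fold → factor 15
Product of known-step factors = 6750
Overall factor = 2.50 mg/mL / (18.5 ng/mL) = 1.3514 × 10^5
x = 1.3514 × 10^5 / 6750 = 20.0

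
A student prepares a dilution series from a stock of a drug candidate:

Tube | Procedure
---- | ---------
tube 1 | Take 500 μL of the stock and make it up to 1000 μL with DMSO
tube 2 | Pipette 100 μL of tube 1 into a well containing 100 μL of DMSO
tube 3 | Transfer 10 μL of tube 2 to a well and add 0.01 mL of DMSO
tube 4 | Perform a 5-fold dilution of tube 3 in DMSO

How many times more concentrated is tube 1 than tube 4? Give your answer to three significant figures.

Step 1: 500 μL brought to 1000 μL → factor 1000/500 = 2
Step 2: 100 μL + 100 μL = 200 μL total → factor 200/100 = 2
Step 3: 10 μL + 0.01 mL = 20 μL total → factor 20/10 = 2
Step 4: 5-fold → factor 5
Dilution factor to tube 1 = 2; to tube 4 = 40
[tube 1]/[tube 4] = (factor to tube 4)/(factor to tube 1) = 40/2 = 20.0

20.0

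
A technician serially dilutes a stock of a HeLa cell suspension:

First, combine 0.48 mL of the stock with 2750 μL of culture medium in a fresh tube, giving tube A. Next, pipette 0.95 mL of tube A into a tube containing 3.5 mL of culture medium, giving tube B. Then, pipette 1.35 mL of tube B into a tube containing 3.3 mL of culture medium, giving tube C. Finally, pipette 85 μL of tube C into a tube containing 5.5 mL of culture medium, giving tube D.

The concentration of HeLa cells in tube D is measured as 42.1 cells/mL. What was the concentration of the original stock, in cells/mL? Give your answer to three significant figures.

Step 1: 0.48 mL + 2750 μL = 3.23 mL total → factor 3.23/0.48 = 6.7292
Step 2: 0.95 mL + 3.5 mL = 4.45 mL total → factor 4.45/0.95 = 4.6842
Step 3: 1.35 mL + 3.3 mL = 4.65 mL total → factor 4.65/1.35 = 3.4444
Step 4: 85 μL + 5.5 mL = 5585 μL total → factor 5585/85 = 65.706
Overall dilution factor = 6.7292 × 4.6842 × 3.4444 × 65.706 = 7133.8
Stock = 42.1 cells/mL × 7133.8 = 3.00 × 10^5 cells/mL

3.00 × 10^5 cells/mL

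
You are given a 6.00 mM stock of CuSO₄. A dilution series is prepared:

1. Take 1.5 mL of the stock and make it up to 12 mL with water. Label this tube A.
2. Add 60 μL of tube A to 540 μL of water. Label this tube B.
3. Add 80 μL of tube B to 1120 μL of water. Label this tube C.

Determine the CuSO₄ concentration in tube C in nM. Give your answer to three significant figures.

Step 1: 1.5 mL brought to 12 mL → factor 12/1.5 = 8
Step 2: 60 μL + 540 μL = 600 μL total → factor 600/60 = 10
Step 3: 80 μL + 1120 μL = 1200 μL total → factor 1200/80 = 15
Overall dilution factor = 8 × 10 × 15 = 1200
Final = 6.00 mM / 1200 = 0.005000 mM = 5.00 × 10^3 nM

5.00 × 10^3 nM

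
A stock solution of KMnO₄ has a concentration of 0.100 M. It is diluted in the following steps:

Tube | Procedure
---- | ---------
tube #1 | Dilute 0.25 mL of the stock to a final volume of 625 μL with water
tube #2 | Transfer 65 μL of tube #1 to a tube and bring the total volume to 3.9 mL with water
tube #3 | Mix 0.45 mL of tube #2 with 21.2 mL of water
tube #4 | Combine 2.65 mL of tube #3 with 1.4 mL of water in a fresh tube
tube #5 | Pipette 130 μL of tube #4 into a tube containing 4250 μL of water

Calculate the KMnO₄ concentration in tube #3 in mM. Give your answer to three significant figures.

Step 1: 0.25 mL brought to 625 μL → factor 0.625/0.25 = 2.5
Step 2: 65 μL brought to 3.9 mL → factor 3900/65 = 60
Step 3: 0.45 mL + 21.2 mL = 21.65 mL total → factor 21.65/0.45 = 48.111
Dilution factor through tube #3 = 2.5 × 60 × 48.111 = 7216.7
[tube #3] = 0.100 M / 7216.7 = 1.386 × 10^-5 M = 0.0139 mM

0.0139 mM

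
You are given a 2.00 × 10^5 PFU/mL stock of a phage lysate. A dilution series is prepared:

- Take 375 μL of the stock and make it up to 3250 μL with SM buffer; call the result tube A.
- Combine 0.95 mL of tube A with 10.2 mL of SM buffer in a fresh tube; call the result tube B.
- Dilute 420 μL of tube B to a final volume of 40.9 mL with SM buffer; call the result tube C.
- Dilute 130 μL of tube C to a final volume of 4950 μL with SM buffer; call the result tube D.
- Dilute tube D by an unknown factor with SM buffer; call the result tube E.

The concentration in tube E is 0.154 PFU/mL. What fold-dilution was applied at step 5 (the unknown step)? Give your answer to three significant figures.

Step 1: 375 μL brought to 3250 μL → factor 3250/375 = 8.6667
Step 2: 0.95 mL + 10.2 mL = 11.15 mL total → factor 11.15/0.95 = 11.737
Step 3: 420 μL brought to 40.9 mL → factor 40900/420 = 97.381
Step 4: 130 μL brought to 4950 μL → factor 4950/130 = 38.077
Step 5: unknown factor x
Product of known-step factors = 3.7717 × 10^5
Overall factor = 2.00 × 10^5 PFU/mL / (0.154 PFU/mL) = 1.2987 × 10^6
x = 1.2987 × 10^6 / 3.7717 × 10^5 = 3.44

3.44-fold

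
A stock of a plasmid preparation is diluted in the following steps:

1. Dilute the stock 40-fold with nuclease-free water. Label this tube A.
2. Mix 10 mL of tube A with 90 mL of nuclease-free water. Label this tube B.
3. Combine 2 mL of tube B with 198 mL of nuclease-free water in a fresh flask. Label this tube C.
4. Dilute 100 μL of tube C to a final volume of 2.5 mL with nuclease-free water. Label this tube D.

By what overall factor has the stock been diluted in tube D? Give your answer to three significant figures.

Step 1: 40-fold → factor 40
Step 2: 10 mL + 90 mL = 100 mL total → factor 100/10 = 10
Step 3: 2 mL + 198 mL = 200 mL total → factor 200/2 = 100
Step 4: 100 μL brought to 2.5 mL → factor 2500/100 = 25
Overall dilution factor = 40 × 10 × 100 × 25 = 1 × 10^6

1.00 × 10^6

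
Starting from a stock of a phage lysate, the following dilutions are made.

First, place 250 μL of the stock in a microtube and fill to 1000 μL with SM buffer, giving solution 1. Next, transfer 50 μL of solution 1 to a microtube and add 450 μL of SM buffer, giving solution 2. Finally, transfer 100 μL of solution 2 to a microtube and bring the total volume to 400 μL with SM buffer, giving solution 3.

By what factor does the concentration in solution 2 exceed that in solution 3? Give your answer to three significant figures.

4.00

Step 1: 250 μL brought to 1000 μL → factor 1000/250 = 4
Step 2: 50 μL + 450 μL = 500 μL total → factor 500/50 = 10
Step 3: 100 μL brought to 400 μL → factor 400/100 = 4
Dilution factor to solution 2 = 40; to solution 3 = 160
[solution 2]/[solution 3] = (factor to solution 3)/(factor to solution 2) = 160/40 = 4.00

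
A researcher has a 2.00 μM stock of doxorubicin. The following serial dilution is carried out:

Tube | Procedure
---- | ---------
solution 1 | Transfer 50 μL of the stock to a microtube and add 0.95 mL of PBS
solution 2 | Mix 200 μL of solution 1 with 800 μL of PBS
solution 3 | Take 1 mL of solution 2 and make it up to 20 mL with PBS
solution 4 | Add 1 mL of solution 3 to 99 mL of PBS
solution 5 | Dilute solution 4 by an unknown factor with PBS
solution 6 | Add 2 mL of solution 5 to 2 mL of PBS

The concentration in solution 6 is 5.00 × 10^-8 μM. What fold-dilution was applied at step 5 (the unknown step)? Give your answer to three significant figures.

Step 1: 50 μL + 0.95 mL = 1000 μL total → factor 1000/50 = 20
Step 2: 200 μL + 800 μL = 1000 μL total → factor 1000/200 = 5
Step 3: 1 mL brought to 20 mL → factor 20/1 = 20
Step 4: 1 mL + 99 mL = 100 mL total → factor 100/1 = 100
Step 5: unknown factor x
Step 6: 2 mL + 2 mL = 4 mL total → factor 4/2 = 2
Product of known-step factors = 4 × 10^5
Overall factor = 2.00 μM / (5.00 × 10^-8 μM) = 4 × 10^7
x = 4 × 10^7 / 4 × 10^5 = 100

100-fold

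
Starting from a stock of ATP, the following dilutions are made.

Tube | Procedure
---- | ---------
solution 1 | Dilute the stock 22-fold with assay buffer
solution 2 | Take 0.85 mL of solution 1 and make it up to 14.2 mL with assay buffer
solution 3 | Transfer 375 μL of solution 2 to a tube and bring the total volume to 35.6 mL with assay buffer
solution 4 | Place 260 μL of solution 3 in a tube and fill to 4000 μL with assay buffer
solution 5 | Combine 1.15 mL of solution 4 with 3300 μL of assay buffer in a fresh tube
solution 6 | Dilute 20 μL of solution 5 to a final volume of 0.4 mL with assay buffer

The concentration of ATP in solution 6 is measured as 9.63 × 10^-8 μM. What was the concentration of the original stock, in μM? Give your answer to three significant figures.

4.00 μM

Step 1: 22-fold → factor 22
Step 2: 0.85 mL brought to 14.2 mL → factor 14.2/0.85 = 16.706
Step 3: 375 μL brought to 35.6 mL → factor 35600/375 = 94.933
Step 4: 260 μL brought to 4000 μL → factor 4000/260 = 15.385
Step 5: 1.15 mL + 3300 μL = 4.45 mL total → factor 4.45/1.15 = 3.8696
Step 6: 20 μL brought to 0.4 mL → factor 400/20 = 20
Overall dilution factor = 22 × 16.706 × 94.933 × 15.385 × 3.8696 × 20 = 4.1542 × 10^7
Stock = 9.63 × 10^-8 μM × 4.1542 × 10^7 = 4.00 μM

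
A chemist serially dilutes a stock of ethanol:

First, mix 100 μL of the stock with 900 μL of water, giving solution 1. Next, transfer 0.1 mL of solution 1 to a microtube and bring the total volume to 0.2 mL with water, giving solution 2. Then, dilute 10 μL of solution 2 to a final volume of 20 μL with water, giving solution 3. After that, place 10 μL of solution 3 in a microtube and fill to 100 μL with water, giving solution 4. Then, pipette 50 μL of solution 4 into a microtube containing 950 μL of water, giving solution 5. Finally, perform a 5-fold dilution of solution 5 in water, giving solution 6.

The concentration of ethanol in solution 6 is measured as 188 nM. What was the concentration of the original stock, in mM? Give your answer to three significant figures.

7.52 mM

Step 1: 100 μL + 900 μL = 1000 μL total → factor 1000/100 = 10
Step 2: 0.1 mL brought to 0.2 mL → factor 0.2/0.1 = 2
Step 3: 10 μL brought to 20 μL → factor 20/10 = 2
Step 4: 10 μL brought to 100 μL → factor 100/10 = 10
Step 5: 50 μL + 950 μL = 1000 μL total → factor 1000/50 = 20
Step 6: 5-fold → factor 5
Overall dilution factor = 10 × 2 × 2 × 10 × 20 × 5 = 40000
Stock = 188 nM × 40000 = 7.520 × 10^6 nM = 7.52 mM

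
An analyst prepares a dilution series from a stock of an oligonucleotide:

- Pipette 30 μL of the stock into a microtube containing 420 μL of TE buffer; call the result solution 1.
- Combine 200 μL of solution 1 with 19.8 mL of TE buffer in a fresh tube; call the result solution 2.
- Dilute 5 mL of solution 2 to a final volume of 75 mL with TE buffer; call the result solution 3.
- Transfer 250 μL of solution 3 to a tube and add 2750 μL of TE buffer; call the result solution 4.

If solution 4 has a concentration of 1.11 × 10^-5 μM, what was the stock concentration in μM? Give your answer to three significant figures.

3.00 μM

Step 1: 30 μL + 420 μL = 450 μL total → factor 450/30 = 15
Step 2: 200 μL + 19.8 mL = 20000 μL total → factor 20000/200 = 100
Step 3: 5 mL brought to 75 mL → factor 75/5 = 15
Step 4: 250 μL + 2750 μL = 3000 μL total → factor 3000/250 = 12
Overall dilution factor = 15 × 100 × 15 × 12 = 2.7 × 10^5
Stock = 1.11 × 10^-5 μM × 2.7 × 10^5 = 3.00 μM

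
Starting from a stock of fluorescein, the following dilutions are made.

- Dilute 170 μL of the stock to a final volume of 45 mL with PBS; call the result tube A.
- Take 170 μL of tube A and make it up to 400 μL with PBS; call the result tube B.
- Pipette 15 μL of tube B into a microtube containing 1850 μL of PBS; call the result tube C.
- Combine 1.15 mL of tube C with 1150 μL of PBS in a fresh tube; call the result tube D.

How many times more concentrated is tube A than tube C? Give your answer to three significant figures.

Step 1: 170 μL brought to 45 mL → factor 45000/170 = 264.71
Step 2: 170 μL brought to 400 μL → factor 400/170 = 2.3529
Step 3: 15 μL + 1850 μL = 1865 μL total → factor 1865/15 = 124.33
Dilution factor to tube A = 264.71; to tube C = 77439
[tube A]/[tube C] = (factor to tube C)/(factor to tube A) = 77439/264.71 = 293

293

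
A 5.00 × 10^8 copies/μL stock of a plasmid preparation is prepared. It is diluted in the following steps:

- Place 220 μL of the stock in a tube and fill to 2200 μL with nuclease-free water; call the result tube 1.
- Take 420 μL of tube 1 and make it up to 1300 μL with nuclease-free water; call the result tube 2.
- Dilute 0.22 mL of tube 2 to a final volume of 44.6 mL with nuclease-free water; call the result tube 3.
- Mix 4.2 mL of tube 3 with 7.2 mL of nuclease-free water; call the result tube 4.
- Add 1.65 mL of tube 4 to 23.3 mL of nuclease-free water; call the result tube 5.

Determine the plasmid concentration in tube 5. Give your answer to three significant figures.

1.94 × 10^3 copies/μL

Step 1: 220 μL brought to 2200 μL → factor 2200/220 = 10
Step 2: 420 μL brought to 1300 μL → factor 1300/420 = 3.0952
Step 3: 0.22 mL brought to 44.6 mL → factor 44.6/0.22 = 202.73
Step 4: 4.2 mL + 7.2 mL = 11.4 mL total → factor 11.4/4.2 = 2.7143
Step 5: 1.65 mL + 23.3 mL = 24.95 mL total → factor 24.95/1.65 = 15.121
Overall dilution factor = 10 × 3.0952 × 202.73 × 2.7143 × 15.121 = 2.5754 × 10^5
Final = 5.00 × 10^8 copies/μL / 2.5754 × 10^5 = 1.94 × 10^3 copies/μL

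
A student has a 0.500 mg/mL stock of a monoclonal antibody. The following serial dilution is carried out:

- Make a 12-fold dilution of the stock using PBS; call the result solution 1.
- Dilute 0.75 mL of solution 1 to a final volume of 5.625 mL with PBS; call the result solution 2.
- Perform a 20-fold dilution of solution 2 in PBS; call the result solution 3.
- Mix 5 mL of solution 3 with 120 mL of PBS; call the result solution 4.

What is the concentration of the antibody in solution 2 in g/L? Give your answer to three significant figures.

Step 1: 12-fold → factor 12
Step 2: 0.75 mL brought to 5.625 mL → factor 5.625/0.75 = 7.5
Dilution factor through solution 2 = 12 × 7.5 = 90
[solution 2] = 0.500 mg/mL / 90 = 0.005556 mg/mL = 0.00556 g/L

0.00556 g/L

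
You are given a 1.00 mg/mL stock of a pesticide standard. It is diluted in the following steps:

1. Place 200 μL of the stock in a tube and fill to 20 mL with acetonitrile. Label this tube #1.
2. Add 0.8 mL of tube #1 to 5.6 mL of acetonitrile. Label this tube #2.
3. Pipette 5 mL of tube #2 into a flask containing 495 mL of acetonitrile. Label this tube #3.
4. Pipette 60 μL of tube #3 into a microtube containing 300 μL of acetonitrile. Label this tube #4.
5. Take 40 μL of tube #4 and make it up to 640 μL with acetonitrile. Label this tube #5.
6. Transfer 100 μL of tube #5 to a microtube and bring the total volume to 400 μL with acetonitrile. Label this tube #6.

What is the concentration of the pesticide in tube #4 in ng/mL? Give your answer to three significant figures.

2.08 ng/mL

Step 1: 200 μL brought to 20 mL → factor 20000/200 = 100
Step 2: 0.8 mL + 5.6 mL = 6.4 mL total → factor 6.4/0.8 = 8
Step 3: 5 mL + 495 mL = 500 mL total → factor 500/5 = 100
Step 4: 60 μL + 300 μL = 360 μL total → factor 360/60 = 6
Dilution factor through tube #4 = 100 × 8 × 100 × 6 = 4.8 × 10^5
[tube #4] = 1.00 mg/mL / 4.8 × 10^5 = 2.083 × 10^-6 mg/mL = 2.08 ng/mL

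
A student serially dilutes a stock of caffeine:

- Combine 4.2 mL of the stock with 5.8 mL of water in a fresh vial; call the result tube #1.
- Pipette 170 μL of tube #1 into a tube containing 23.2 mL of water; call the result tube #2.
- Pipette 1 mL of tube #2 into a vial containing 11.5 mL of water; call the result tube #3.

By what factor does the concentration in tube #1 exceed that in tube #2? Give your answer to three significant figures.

137

Step 1: 4.2 mL + 5.8 mL = 10 mL total → factor 10/4.2 = 2.381
Step 2: 170 μL + 23.2 mL = 23370 μL total → factor 23370/170 = 137.47
Dilution factor to tube #1 = 2.381; to tube #2 = 327.31
[tube #1]/[tube #2] = (factor to tube #2)/(factor to tube #1) = 327.31/2.381 = 137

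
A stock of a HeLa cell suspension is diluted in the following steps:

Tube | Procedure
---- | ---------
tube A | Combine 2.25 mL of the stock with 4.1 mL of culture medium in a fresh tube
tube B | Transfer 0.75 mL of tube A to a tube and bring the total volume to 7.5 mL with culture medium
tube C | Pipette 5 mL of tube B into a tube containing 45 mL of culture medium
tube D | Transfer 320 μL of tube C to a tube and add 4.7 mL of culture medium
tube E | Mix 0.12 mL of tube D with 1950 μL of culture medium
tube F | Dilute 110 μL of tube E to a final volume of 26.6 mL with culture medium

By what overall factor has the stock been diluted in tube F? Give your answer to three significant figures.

1.85 × 10^7

Step 1: 2.25 mL + 4.1 mL = 6.35 mL total → factor 6.35/2.25 = 2.8222
Step 2: 0.75 mL brought to 7.5 mL → factor 7.5/0.75 = 10
Step 3: 5 mL + 45 mL = 50 mL total → factor 50/5 = 10
Step 4: 320 μL + 4.7 mL = 5020 μL total → factor 5020/320 = 15.688
Step 5: 0.12 mL + 1950 μL = 2.07 mL total → factor 2.07/0.12 = 17.25
Step 6: 110 μL brought to 26.6 mL → factor 26600/110 = 241.82
Overall dilution factor = 2.8222 × 10 × 10 × 15.688 × 17.25 × 241.82 = 1.8468 × 10^7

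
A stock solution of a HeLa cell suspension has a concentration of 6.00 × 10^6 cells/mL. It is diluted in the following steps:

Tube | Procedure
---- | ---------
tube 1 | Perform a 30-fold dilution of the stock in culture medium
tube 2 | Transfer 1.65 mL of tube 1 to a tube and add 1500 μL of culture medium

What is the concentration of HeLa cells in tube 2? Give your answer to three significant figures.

Step 1: 30-fold → factor 30
Step 2: 1.65 mL + 1500 μL = 3.15 mL total → factor 3.15/1.65 = 1.9091
Overall dilution factor = 30 × 1.9091 = 57.273
Final = 6.00 × 10^6 cells/mL / 57.273 = 1.05 × 10^5 cells/mL

1.05 × 10^5 cells/mL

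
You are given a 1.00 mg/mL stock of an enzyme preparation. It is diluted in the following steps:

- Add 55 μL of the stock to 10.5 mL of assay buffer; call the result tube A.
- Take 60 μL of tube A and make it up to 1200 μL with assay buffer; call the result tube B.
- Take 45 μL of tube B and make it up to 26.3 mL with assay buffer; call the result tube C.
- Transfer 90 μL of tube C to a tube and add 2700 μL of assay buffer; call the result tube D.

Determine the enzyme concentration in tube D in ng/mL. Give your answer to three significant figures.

Step 1: 55 μL + 10.5 mL = 10555 μL total → factor 10555/55 = 191.91
Step 2: 60 μL brought to 1200 μL → factor 1200/60 = 20
Step 3: 45 μL brought to 26.3 mL → factor 26300/45 = 584.44
Step 4: 90 μL + 2700 μL = 2790 μL total → factor 2790/90 = 31
Overall dilution factor = 191.91 × 20 × 584.44 × 31 = 6.9539 × 10^7
Final = 1.00 mg/mL / 6.9539 × 10^7 = 1.438 × 10^-8 mg/mL = 0.0144 ng/mL

0.0144 ng/mL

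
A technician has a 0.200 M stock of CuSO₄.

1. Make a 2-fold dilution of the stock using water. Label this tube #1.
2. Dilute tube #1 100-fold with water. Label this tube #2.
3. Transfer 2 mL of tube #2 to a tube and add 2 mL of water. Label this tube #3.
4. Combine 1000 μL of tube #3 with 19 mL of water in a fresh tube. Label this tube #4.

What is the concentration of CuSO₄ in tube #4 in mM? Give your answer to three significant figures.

0.0250 mM

Step 1: 2-fold → factor 2
Step 2: 100-fold → factor 100
Step 3: 2 mL + 2 mL = 4 mL total → factor 4/2 = 2
Step 4: 1000 μL + 19 mL = 20000 μL total → factor 20000/1000 = 20
Overall dilution factor = 2 × 100 × 2 × 20 = 8000
Final = 0.200 M / 8000 = 2.500 × 10^-5 M = 0.0250 mM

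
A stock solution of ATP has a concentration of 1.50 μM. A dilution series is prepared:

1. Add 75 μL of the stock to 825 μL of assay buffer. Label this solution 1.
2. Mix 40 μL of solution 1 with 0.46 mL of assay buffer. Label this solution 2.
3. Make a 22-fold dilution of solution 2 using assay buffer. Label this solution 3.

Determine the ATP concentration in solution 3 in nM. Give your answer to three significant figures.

Step 1: 75 μL + 825 μL = 900 μL total → factor 900/75 = 12
Step 2: 40 μL + 0.46 mL = 500 μL total → factor 500/40 = 12.5
Step 3: 22-fold → factor 22
Overall dilution factor = 12 × 12.5 × 22 = 3300
Final = 1.50 μM / 3300 = 0.0004545 μM = 0.455 nM

0.455 nM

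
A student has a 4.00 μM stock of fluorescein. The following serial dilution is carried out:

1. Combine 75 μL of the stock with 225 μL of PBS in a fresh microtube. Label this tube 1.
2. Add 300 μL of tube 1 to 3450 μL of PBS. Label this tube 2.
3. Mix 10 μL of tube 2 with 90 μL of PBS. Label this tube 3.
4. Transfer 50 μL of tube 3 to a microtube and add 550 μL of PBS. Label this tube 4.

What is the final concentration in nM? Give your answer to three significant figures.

0.667 nM

Step 1: 75 μL + 225 μL = 300 μL total → factor 300/75 = 4
Step 2: 300 μL + 3450 μL = 3750 μL total → factor 3750/300 = 12.5
Step 3: 10 μL + 90 μL = 100 μL total → factor 100/10 = 10
Step 4: 50 μL + 550 μL = 600 μL total → factor 600/50 = 12
Overall dilution factor = 4 × 12.5 × 10 × 12 = 6000
Final = 4.00 μM / 6000 = 0.0006667 μM = 0.667 nM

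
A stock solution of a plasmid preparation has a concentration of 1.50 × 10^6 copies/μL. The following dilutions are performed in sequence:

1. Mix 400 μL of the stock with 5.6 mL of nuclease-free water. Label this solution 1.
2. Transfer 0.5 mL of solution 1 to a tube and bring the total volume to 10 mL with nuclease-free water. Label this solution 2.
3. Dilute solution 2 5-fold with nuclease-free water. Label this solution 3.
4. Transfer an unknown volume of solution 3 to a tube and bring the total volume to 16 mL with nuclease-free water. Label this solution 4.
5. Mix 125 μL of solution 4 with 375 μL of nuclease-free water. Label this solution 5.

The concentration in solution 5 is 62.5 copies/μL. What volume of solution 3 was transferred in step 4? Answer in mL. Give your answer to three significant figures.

Step 1: 400 μL + 5.6 mL = 6000 μL total → factor 6000/400 = 15
Step 2: 0.5 mL brought to 10 mL → factor 10/0.5 = 20
Step 3: 5-fold → factor 5
Step 4: v brought to 16 mL → factor = 16 mL/v
Step 5: 125 μL + 375 μL = 500 μL total → factor 500/125 = 4
Product of known-step factors = 6000
Overall factor = 1.50 × 10^6 copies/μL / (62.5 copies/μL) = 24000
Step-4 factor = 24000 / 6000 = 4
v = 16 mL / 4 = 4.00 mL

4.00 mL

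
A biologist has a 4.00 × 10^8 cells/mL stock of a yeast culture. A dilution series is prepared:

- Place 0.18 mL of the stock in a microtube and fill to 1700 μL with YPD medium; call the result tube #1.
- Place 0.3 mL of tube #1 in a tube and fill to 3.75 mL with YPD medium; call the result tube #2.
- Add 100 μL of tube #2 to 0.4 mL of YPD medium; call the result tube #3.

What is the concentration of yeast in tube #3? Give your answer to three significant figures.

Step 1: 0.18 mL brought to 1700 μL → factor 1.7/0.18 = 9.4444
Step 2: 0.3 mL brought to 3.75 mL → factor 3.75/0.3 = 12.5
Step 3: 100 μL + 0.4 mL = 500 μL total → factor 500/100 = 5
Overall dilution factor = 9.4444 × 12.5 × 5 = 590.28
Final = 4.00 × 10^8 cells/mL / 590.28 = 6.78 × 10^5 cells/mL

6.78 × 10^5 cells/mL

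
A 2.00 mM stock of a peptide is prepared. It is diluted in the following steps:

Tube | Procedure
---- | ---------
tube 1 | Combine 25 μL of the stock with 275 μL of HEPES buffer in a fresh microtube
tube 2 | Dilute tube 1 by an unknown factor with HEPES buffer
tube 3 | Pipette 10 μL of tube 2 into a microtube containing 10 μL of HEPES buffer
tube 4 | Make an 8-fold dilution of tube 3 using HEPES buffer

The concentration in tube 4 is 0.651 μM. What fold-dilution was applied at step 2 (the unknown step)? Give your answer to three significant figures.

16.0-fold

Step 1: 25 μL + 275 μL = 300 μL total → factor 300/25 = 12
Step 2: unknown factor x
Step 3: 10 μL + 10 μL = 20 μL total → factor 20/10 = 2
Step 4: 8-fold → factor 8
Product of known-step factors = 192
Overall factor = 2.00 mM / (0.651 μM) = 3072.2
x = 3072.2 / 192 = 16.0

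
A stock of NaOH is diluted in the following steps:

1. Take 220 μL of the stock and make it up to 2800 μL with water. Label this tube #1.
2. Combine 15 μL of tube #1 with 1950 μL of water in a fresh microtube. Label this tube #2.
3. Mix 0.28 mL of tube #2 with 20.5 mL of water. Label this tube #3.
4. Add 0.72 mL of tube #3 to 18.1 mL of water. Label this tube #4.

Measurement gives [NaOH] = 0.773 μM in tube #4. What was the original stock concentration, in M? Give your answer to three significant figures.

2.50 M

Step 1: 220 μL brought to 2800 μL → factor 2800/220 = 12.727
Step 2: 15 μL + 1950 μL = 1965 μL total → factor 1965/15 = 131
Step 3: 0.28 mL + 20.5 mL = 20.78 mL total → factor 20.78/0.28 = 74.214
Step 4: 0.72 mL + 18.1 mL = 18.82 mL total → factor 18.82/0.72 = 26.139
Overall dilution factor = 12.727 × 131 × 74.214 × 26.139 = 3.2343 × 10^6
Stock = 0.773 μM × 3.2343 × 10^6 = 2.500 × 10^6 μM = 2.50 M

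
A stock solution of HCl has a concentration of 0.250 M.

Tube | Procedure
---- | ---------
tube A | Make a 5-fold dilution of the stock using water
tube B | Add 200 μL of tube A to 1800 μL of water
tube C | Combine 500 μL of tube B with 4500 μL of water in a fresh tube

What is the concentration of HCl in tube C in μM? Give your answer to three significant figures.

500 μM

Step 1: 5-fold → factor 5
Step 2: 200 μL + 1800 μL = 2000 μL total → factor 2000/200 = 10
Step 3: 500 μL + 4500 μL = 5000 μL total → factor 5000/500 = 10
Overall dilution factor = 5 × 10 × 10 = 500
Final = 0.250 M / 500 = 0.0005000 M = 500 μM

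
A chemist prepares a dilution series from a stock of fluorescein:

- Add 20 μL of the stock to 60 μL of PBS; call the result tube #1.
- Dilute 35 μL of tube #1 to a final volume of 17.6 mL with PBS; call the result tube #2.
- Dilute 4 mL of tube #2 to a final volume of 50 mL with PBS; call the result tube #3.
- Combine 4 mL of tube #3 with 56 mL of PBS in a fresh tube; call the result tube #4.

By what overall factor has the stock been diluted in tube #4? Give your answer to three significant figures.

Step 1: 20 μL + 60 μL = 80 μL total → factor 80/20 = 4
Step 2: 35 μL brought to 17.6 mL → factor 17600/35 = 502.86
Step 3: 4 mL brought to 50 mL → factor 50/4 = 12.5
Step 4: 4 mL + 56 mL = 60 mL total → factor 60/4 = 15
Overall dilution factor = 4 × 502.86 × 12.5 × 15 = 3.7714 × 10^5

3.77 × 10^5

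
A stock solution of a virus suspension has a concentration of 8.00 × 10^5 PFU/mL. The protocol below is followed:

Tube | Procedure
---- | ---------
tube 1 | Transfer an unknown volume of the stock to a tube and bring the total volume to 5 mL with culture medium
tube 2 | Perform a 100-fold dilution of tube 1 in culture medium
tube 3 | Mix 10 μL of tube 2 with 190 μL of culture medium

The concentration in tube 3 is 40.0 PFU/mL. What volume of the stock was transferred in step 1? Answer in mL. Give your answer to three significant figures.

0.500 mL

Step 1: v brought to 5 mL → factor = 5 mL/v
Step 2: 100-fold → factor 100
Step 3: 10 μL + 190 μL = 200 μL total → factor 200/10 = 20
Product of known-step factors = 2000
Overall factor = 8.00 × 10^5 PFU/mL / (40.0 PFU/mL) = 20000
Step-1 factor = 20000 / 2000 = 10
v = 5 mL / 10 = 0.500 mL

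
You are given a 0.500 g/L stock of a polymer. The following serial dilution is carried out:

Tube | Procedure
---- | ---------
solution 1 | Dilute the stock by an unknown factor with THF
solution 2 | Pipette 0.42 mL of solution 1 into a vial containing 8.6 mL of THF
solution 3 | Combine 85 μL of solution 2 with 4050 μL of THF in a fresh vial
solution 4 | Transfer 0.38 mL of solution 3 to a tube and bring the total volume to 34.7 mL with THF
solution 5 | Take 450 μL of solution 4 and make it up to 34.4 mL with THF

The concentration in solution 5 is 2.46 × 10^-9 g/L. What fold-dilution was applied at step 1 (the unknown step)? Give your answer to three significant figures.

27.9-fold

Step 1: unknown factor x
Step 2: 0.42 mL + 8.6 mL = 9.02 mL total → factor 9.02/0.42 = 21.476
Step 3: 85 μL + 4050 μL = 4135 μL total → factor 4135/85 = 48.647
Step 4: 0.38 mL brought to 34.7 mL → factor 34.7/0.38 = 91.316
Step 5: 450 μL brought to 34.4 mL → factor 34400/450 = 76.444
Product of known-step factors = 7.293 × 10^6
Overall factor = 0.500 g/L / (2.46 × 10^-9 g/L) = 2.0325 × 10^8
x = 2.0325 × 10^8 / 7.293 × 10^6 = 27.9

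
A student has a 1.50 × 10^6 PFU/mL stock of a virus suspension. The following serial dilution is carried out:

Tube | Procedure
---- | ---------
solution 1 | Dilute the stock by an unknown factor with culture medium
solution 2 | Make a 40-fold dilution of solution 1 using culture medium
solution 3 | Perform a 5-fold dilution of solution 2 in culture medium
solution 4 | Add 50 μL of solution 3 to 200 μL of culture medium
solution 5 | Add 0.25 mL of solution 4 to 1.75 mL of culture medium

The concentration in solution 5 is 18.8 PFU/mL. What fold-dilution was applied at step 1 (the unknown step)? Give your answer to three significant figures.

9.97-fold

Step 1: unknown factor x
Step 2: 40-fold → factor 40
Step 3: 5-fold → factor 5
Step 4: 50 μL + 200 μL = 250 μL total → factor 250/50 = 5
Step 5: 0.25 mL + 1.75 mL = 2 mL total → factor 2/0.25 = 8
Product of known-step factors = 8000
Overall factor = 1.50 × 10^6 PFU/mL / (18.8 PFU/mL) = 79787
x = 79787 / 8000 = 9.97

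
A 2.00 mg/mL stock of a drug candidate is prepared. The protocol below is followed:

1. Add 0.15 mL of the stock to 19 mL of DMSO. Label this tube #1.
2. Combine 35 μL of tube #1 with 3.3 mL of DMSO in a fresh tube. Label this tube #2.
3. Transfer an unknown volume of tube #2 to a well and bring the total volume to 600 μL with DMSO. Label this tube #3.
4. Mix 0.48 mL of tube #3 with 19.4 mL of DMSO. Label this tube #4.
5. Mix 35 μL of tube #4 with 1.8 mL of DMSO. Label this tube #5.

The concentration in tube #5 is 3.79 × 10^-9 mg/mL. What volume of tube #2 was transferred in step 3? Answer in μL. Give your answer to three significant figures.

30.0 μL

Step 1: 0.15 mL + 19 mL = 19.15 mL total → factor 19.15/0.15 = 127.67
Step 2: 35 μL + 3.3 mL = 3335 μL total → factor 3335/35 = 95.286
Step 3: v brought to 600 μL → factor = 600 μL/v
Step 4: 0.48 mL + 19.4 mL = 19.88 mL total → factor 19.88/0.48 = 41.417
Step 5: 35 μL + 1.8 mL = 1835 μL total → factor 1835/35 = 52.429
Product of known-step factors = 2.6415 × 10^7
Overall factor = 2.00 mg/mL / (3.79 × 10^-9 mg/mL) = 5.277 × 10^8
Step-3 factor = 5.277 × 10^8 / 2.6415 × 10^7 = 19.978
v = 600 μL / 19.978 = 30.0 μL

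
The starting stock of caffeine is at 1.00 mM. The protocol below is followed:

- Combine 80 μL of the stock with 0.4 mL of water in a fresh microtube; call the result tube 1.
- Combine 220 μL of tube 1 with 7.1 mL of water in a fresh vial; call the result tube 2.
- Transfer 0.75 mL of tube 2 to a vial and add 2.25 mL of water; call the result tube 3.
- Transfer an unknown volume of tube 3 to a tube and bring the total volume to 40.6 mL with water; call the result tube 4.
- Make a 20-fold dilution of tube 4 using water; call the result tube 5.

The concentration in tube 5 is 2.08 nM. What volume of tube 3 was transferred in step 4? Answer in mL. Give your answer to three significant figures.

1.35 mL

Step 1: 80 μL + 0.4 mL = 480 μL total → factor 480/80 = 6
Step 2: 220 μL + 7.1 mL = 7320 μL total → factor 7320/220 = 33.273
Step 3: 0.75 mL + 2.25 mL = 3 mL total → factor 3/0.75 = 4
Step 4: v brought to 40.6 mL → factor = 40.6 mL/v
Step 5: 20-fold → factor 20
Product of known-step factors = 15971
Overall factor = 1.00 mM / (2.08 nM) = 4.8077 × 10^5
Step-4 factor = 4.8077 × 10^5 / 15971 = 30.103
v = 40.6 mL / 30.103 = 1.35 mL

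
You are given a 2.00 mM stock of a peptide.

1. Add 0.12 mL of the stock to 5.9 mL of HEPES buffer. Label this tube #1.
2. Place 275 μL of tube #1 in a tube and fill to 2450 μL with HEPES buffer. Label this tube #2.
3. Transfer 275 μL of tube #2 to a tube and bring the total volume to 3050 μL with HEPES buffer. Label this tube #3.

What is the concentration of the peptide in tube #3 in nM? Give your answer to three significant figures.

Step 1: 0.12 mL + 5.9 mL = 6.02 mL total → factor 6.02/0.12 = 50.167
Step 2: 275 μL brought to 2450 μL → factor 2450/275 = 8.9091
Step 3: 275 μL brought to 3050 μL → factor 3050/275 = 11.091
Overall dilution factor = 50.167 × 8.9091 × 11.091 = 4957
Final = 2.00 mM / 4957 = 0.0004035 mM = 403 nM

403 nM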